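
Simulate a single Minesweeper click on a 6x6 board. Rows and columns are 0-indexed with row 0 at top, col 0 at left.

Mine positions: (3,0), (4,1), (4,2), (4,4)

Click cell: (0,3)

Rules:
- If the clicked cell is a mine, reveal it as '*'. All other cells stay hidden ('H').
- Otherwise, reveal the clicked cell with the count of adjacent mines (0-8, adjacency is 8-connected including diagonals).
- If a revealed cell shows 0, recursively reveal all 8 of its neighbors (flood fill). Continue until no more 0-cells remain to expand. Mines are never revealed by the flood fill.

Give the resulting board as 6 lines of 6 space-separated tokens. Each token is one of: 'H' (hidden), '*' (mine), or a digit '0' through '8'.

0 0 0 0 0 0
0 0 0 0 0 0
1 1 0 0 0 0
H 3 2 2 1 1
H H H H H H
H H H H H H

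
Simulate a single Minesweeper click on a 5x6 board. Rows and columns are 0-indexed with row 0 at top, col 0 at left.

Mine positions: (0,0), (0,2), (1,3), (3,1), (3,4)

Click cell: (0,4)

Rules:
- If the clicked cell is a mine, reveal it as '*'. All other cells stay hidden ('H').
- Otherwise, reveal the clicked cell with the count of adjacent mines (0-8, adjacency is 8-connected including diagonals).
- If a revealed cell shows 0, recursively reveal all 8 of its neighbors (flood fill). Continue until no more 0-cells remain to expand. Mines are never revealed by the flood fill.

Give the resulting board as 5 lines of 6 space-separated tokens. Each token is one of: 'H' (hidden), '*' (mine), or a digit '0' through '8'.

H H H H 1 H
H H H H H H
H H H H H H
H H H H H H
H H H H H H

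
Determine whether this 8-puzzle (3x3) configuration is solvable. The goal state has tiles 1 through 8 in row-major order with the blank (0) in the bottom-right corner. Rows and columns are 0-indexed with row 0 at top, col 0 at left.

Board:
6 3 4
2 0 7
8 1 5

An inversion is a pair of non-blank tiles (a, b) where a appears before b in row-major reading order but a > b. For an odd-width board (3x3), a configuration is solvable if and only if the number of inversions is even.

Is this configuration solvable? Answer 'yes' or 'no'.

Answer: yes

Derivation:
Inversions (pairs i<j in row-major order where tile[i] > tile[j] > 0): 14
14 is even, so the puzzle is solvable.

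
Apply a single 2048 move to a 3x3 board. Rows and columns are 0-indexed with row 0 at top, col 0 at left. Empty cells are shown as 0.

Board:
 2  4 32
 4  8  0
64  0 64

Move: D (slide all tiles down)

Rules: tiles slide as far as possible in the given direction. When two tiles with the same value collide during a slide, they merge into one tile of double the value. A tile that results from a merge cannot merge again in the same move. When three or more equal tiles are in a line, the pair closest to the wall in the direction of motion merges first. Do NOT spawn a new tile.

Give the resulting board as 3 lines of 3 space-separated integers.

Slide down:
col 0: [2, 4, 64] -> [2, 4, 64]
col 1: [4, 8, 0] -> [0, 4, 8]
col 2: [32, 0, 64] -> [0, 32, 64]

Answer:  2  0  0
 4  4 32
64  8 64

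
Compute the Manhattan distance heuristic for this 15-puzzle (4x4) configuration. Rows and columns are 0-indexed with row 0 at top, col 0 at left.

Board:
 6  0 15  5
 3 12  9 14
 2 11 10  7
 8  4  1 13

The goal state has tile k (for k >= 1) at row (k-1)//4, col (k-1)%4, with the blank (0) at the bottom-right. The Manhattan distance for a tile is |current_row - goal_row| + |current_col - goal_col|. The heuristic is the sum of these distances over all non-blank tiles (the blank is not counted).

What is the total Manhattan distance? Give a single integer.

Tile 6: (0,0)->(1,1) = 2
Tile 15: (0,2)->(3,2) = 3
Tile 5: (0,3)->(1,0) = 4
Tile 3: (1,0)->(0,2) = 3
Tile 12: (1,1)->(2,3) = 3
Tile 9: (1,2)->(2,0) = 3
Tile 14: (1,3)->(3,1) = 4
Tile 2: (2,0)->(0,1) = 3
Tile 11: (2,1)->(2,2) = 1
Tile 10: (2,2)->(2,1) = 1
Tile 7: (2,3)->(1,2) = 2
Tile 8: (3,0)->(1,3) = 5
Tile 4: (3,1)->(0,3) = 5
Tile 1: (3,2)->(0,0) = 5
Tile 13: (3,3)->(3,0) = 3
Sum: 2 + 3 + 4 + 3 + 3 + 3 + 4 + 3 + 1 + 1 + 2 + 5 + 5 + 5 + 3 = 47

Answer: 47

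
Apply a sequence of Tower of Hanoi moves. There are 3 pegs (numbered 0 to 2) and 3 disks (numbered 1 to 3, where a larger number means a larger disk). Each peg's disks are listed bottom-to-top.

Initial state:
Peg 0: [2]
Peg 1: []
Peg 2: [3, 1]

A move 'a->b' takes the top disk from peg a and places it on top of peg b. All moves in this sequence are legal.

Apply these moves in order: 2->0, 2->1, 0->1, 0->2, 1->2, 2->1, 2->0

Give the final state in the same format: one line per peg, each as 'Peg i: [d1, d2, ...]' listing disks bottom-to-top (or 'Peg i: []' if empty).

After move 1 (2->0):
Peg 0: [2, 1]
Peg 1: []
Peg 2: [3]

After move 2 (2->1):
Peg 0: [2, 1]
Peg 1: [3]
Peg 2: []

After move 3 (0->1):
Peg 0: [2]
Peg 1: [3, 1]
Peg 2: []

After move 4 (0->2):
Peg 0: []
Peg 1: [3, 1]
Peg 2: [2]

After move 5 (1->2):
Peg 0: []
Peg 1: [3]
Peg 2: [2, 1]

After move 6 (2->1):
Peg 0: []
Peg 1: [3, 1]
Peg 2: [2]

After move 7 (2->0):
Peg 0: [2]
Peg 1: [3, 1]
Peg 2: []

Answer: Peg 0: [2]
Peg 1: [3, 1]
Peg 2: []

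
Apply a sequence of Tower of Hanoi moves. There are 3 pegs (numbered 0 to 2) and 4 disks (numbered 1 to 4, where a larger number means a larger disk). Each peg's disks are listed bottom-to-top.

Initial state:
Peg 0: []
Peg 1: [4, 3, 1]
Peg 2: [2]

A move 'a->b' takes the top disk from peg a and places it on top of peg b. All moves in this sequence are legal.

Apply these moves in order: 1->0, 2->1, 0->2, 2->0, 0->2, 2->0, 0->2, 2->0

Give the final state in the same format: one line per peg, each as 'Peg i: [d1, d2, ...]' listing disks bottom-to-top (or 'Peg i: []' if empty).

Answer: Peg 0: [1]
Peg 1: [4, 3, 2]
Peg 2: []

Derivation:
After move 1 (1->0):
Peg 0: [1]
Peg 1: [4, 3]
Peg 2: [2]

After move 2 (2->1):
Peg 0: [1]
Peg 1: [4, 3, 2]
Peg 2: []

After move 3 (0->2):
Peg 0: []
Peg 1: [4, 3, 2]
Peg 2: [1]

After move 4 (2->0):
Peg 0: [1]
Peg 1: [4, 3, 2]
Peg 2: []

After move 5 (0->2):
Peg 0: []
Peg 1: [4, 3, 2]
Peg 2: [1]

After move 6 (2->0):
Peg 0: [1]
Peg 1: [4, 3, 2]
Peg 2: []

After move 7 (0->2):
Peg 0: []
Peg 1: [4, 3, 2]
Peg 2: [1]

After move 8 (2->0):
Peg 0: [1]
Peg 1: [4, 3, 2]
Peg 2: []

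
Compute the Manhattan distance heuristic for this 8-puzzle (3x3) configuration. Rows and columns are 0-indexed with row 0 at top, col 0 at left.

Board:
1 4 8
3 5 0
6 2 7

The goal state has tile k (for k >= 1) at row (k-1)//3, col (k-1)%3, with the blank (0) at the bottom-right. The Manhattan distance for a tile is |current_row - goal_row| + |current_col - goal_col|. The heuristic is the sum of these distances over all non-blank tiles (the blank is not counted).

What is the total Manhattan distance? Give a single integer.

Tile 1: (0,0)->(0,0) = 0
Tile 4: (0,1)->(1,0) = 2
Tile 8: (0,2)->(2,1) = 3
Tile 3: (1,0)->(0,2) = 3
Tile 5: (1,1)->(1,1) = 0
Tile 6: (2,0)->(1,2) = 3
Tile 2: (2,1)->(0,1) = 2
Tile 7: (2,2)->(2,0) = 2
Sum: 0 + 2 + 3 + 3 + 0 + 3 + 2 + 2 = 15

Answer: 15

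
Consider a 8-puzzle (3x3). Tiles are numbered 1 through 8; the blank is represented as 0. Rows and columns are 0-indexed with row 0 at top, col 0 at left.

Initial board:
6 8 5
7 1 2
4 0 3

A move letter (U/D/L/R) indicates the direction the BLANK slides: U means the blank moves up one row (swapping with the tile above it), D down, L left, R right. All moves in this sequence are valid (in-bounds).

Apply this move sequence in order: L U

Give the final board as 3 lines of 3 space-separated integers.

After move 1 (L):
6 8 5
7 1 2
0 4 3

After move 2 (U):
6 8 5
0 1 2
7 4 3

Answer: 6 8 5
0 1 2
7 4 3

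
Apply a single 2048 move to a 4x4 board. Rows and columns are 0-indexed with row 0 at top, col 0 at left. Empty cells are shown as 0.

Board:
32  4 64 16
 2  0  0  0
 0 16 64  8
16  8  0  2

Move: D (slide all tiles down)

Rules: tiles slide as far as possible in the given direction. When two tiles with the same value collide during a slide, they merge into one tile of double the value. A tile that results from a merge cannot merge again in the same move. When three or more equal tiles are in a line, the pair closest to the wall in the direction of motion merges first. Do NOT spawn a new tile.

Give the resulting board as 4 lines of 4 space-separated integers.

Slide down:
col 0: [32, 2, 0, 16] -> [0, 32, 2, 16]
col 1: [4, 0, 16, 8] -> [0, 4, 16, 8]
col 2: [64, 0, 64, 0] -> [0, 0, 0, 128]
col 3: [16, 0, 8, 2] -> [0, 16, 8, 2]

Answer:   0   0   0   0
 32   4   0  16
  2  16   0   8
 16   8 128   2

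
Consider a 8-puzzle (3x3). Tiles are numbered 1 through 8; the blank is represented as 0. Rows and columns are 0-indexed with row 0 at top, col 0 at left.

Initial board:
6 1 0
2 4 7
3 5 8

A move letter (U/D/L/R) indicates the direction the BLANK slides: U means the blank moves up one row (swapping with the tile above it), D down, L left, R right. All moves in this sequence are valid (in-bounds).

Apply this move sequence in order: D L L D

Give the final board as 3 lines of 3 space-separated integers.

After move 1 (D):
6 1 7
2 4 0
3 5 8

After move 2 (L):
6 1 7
2 0 4
3 5 8

After move 3 (L):
6 1 7
0 2 4
3 5 8

After move 4 (D):
6 1 7
3 2 4
0 5 8

Answer: 6 1 7
3 2 4
0 5 8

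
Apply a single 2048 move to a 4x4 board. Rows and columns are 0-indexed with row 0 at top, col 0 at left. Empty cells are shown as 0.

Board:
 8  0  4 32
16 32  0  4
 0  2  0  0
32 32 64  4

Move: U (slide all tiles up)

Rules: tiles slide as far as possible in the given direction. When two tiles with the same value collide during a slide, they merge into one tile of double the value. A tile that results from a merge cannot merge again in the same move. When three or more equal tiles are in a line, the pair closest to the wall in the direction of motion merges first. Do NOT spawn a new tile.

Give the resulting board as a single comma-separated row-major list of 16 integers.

Slide up:
col 0: [8, 16, 0, 32] -> [8, 16, 32, 0]
col 1: [0, 32, 2, 32] -> [32, 2, 32, 0]
col 2: [4, 0, 0, 64] -> [4, 64, 0, 0]
col 3: [32, 4, 0, 4] -> [32, 8, 0, 0]

Answer: 8, 32, 4, 32, 16, 2, 64, 8, 32, 32, 0, 0, 0, 0, 0, 0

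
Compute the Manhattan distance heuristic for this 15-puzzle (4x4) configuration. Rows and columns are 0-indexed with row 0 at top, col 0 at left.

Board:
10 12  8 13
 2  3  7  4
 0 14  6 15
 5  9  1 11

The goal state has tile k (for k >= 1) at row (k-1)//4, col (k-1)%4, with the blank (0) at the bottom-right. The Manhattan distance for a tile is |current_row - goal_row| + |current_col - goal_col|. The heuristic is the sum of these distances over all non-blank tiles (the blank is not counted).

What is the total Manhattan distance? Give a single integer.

Tile 10: at (0,0), goal (2,1), distance |0-2|+|0-1| = 3
Tile 12: at (0,1), goal (2,3), distance |0-2|+|1-3| = 4
Tile 8: at (0,2), goal (1,3), distance |0-1|+|2-3| = 2
Tile 13: at (0,3), goal (3,0), distance |0-3|+|3-0| = 6
Tile 2: at (1,0), goal (0,1), distance |1-0|+|0-1| = 2
Tile 3: at (1,1), goal (0,2), distance |1-0|+|1-2| = 2
Tile 7: at (1,2), goal (1,2), distance |1-1|+|2-2| = 0
Tile 4: at (1,3), goal (0,3), distance |1-0|+|3-3| = 1
Tile 14: at (2,1), goal (3,1), distance |2-3|+|1-1| = 1
Tile 6: at (2,2), goal (1,1), distance |2-1|+|2-1| = 2
Tile 15: at (2,3), goal (3,2), distance |2-3|+|3-2| = 2
Tile 5: at (3,0), goal (1,0), distance |3-1|+|0-0| = 2
Tile 9: at (3,1), goal (2,0), distance |3-2|+|1-0| = 2
Tile 1: at (3,2), goal (0,0), distance |3-0|+|2-0| = 5
Tile 11: at (3,3), goal (2,2), distance |3-2|+|3-2| = 2
Sum: 3 + 4 + 2 + 6 + 2 + 2 + 0 + 1 + 1 + 2 + 2 + 2 + 2 + 5 + 2 = 36

Answer: 36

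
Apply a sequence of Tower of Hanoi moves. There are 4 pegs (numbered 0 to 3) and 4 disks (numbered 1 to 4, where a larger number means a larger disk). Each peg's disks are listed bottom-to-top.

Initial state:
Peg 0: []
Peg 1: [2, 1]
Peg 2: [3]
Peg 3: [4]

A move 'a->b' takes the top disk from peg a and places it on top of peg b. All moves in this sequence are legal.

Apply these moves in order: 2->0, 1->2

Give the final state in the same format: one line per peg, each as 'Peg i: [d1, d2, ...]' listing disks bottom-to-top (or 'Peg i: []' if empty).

After move 1 (2->0):
Peg 0: [3]
Peg 1: [2, 1]
Peg 2: []
Peg 3: [4]

After move 2 (1->2):
Peg 0: [3]
Peg 1: [2]
Peg 2: [1]
Peg 3: [4]

Answer: Peg 0: [3]
Peg 1: [2]
Peg 2: [1]
Peg 3: [4]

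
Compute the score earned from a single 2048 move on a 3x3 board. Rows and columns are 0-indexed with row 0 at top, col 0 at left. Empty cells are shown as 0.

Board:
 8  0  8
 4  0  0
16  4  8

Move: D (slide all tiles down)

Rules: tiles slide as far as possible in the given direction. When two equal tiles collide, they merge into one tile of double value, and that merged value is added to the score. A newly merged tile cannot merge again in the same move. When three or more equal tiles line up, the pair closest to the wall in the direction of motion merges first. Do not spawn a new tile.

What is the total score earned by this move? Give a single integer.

Slide down:
col 0: [8, 4, 16] -> [8, 4, 16]  score +0 (running 0)
col 1: [0, 0, 4] -> [0, 0, 4]  score +0 (running 0)
col 2: [8, 0, 8] -> [0, 0, 16]  score +16 (running 16)
Board after move:
 8  0  0
 4  0  0
16  4 16

Answer: 16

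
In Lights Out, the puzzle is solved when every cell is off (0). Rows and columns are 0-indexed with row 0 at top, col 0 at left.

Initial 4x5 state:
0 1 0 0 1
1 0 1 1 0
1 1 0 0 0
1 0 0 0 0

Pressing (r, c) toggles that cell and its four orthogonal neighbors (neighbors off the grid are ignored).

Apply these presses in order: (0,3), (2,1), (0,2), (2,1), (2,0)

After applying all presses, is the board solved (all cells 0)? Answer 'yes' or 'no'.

Answer: yes

Derivation:
After press 1 at (0,3):
0 1 1 1 0
1 0 1 0 0
1 1 0 0 0
1 0 0 0 0

After press 2 at (2,1):
0 1 1 1 0
1 1 1 0 0
0 0 1 0 0
1 1 0 0 0

After press 3 at (0,2):
0 0 0 0 0
1 1 0 0 0
0 0 1 0 0
1 1 0 0 0

After press 4 at (2,1):
0 0 0 0 0
1 0 0 0 0
1 1 0 0 0
1 0 0 0 0

After press 5 at (2,0):
0 0 0 0 0
0 0 0 0 0
0 0 0 0 0
0 0 0 0 0

Lights still on: 0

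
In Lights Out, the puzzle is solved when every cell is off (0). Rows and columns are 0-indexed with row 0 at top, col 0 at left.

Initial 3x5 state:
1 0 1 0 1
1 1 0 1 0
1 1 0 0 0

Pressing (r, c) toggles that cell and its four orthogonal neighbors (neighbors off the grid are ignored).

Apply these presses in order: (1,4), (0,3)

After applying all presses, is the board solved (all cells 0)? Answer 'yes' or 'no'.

After press 1 at (1,4):
1 0 1 0 0
1 1 0 0 1
1 1 0 0 1

After press 2 at (0,3):
1 0 0 1 1
1 1 0 1 1
1 1 0 0 1

Lights still on: 10

Answer: no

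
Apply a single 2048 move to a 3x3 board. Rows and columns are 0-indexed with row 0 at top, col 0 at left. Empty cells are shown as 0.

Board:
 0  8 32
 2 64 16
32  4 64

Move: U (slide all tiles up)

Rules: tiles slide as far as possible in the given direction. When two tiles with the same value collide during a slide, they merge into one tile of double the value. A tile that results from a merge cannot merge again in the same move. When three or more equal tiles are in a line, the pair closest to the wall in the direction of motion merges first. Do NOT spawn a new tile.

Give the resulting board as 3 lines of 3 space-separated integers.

Slide up:
col 0: [0, 2, 32] -> [2, 32, 0]
col 1: [8, 64, 4] -> [8, 64, 4]
col 2: [32, 16, 64] -> [32, 16, 64]

Answer:  2  8 32
32 64 16
 0  4 64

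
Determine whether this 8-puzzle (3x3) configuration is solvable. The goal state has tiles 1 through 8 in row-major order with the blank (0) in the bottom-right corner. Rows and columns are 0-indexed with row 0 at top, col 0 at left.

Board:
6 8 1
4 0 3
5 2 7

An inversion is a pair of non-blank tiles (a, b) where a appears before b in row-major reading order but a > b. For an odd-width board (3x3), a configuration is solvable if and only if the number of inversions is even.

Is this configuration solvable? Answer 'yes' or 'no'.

Answer: no

Derivation:
Inversions (pairs i<j in row-major order where tile[i] > tile[j] > 0): 15
15 is odd, so the puzzle is not solvable.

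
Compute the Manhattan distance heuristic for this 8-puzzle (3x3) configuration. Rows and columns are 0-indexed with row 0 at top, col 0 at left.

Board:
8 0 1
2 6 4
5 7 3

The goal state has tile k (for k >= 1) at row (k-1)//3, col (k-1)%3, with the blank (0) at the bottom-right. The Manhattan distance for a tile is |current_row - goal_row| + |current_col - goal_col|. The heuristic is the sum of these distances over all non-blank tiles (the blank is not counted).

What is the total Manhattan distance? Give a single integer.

Answer: 15

Derivation:
Tile 8: (0,0)->(2,1) = 3
Tile 1: (0,2)->(0,0) = 2
Tile 2: (1,0)->(0,1) = 2
Tile 6: (1,1)->(1,2) = 1
Tile 4: (1,2)->(1,0) = 2
Tile 5: (2,0)->(1,1) = 2
Tile 7: (2,1)->(2,0) = 1
Tile 3: (2,2)->(0,2) = 2
Sum: 3 + 2 + 2 + 1 + 2 + 2 + 1 + 2 = 15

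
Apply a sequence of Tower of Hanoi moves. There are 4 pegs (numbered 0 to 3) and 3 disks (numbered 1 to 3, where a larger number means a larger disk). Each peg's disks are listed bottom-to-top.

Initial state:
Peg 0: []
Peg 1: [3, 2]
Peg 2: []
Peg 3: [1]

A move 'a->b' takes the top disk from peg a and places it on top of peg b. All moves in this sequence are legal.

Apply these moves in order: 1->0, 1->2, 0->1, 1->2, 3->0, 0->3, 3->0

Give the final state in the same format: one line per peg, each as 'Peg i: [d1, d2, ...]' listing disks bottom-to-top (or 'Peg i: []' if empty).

After move 1 (1->0):
Peg 0: [2]
Peg 1: [3]
Peg 2: []
Peg 3: [1]

After move 2 (1->2):
Peg 0: [2]
Peg 1: []
Peg 2: [3]
Peg 3: [1]

After move 3 (0->1):
Peg 0: []
Peg 1: [2]
Peg 2: [3]
Peg 3: [1]

After move 4 (1->2):
Peg 0: []
Peg 1: []
Peg 2: [3, 2]
Peg 3: [1]

After move 5 (3->0):
Peg 0: [1]
Peg 1: []
Peg 2: [3, 2]
Peg 3: []

After move 6 (0->3):
Peg 0: []
Peg 1: []
Peg 2: [3, 2]
Peg 3: [1]

After move 7 (3->0):
Peg 0: [1]
Peg 1: []
Peg 2: [3, 2]
Peg 3: []

Answer: Peg 0: [1]
Peg 1: []
Peg 2: [3, 2]
Peg 3: []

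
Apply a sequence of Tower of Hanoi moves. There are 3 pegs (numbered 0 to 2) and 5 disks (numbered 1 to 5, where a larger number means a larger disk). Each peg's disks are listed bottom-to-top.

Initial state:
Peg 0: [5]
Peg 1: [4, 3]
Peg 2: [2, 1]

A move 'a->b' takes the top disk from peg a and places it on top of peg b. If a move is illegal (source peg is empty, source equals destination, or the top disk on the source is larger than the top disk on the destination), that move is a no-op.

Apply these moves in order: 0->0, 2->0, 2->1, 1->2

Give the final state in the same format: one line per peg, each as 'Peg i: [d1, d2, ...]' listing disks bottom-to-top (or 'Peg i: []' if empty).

After move 1 (0->0):
Peg 0: [5]
Peg 1: [4, 3]
Peg 2: [2, 1]

After move 2 (2->0):
Peg 0: [5, 1]
Peg 1: [4, 3]
Peg 2: [2]

After move 3 (2->1):
Peg 0: [5, 1]
Peg 1: [4, 3, 2]
Peg 2: []

After move 4 (1->2):
Peg 0: [5, 1]
Peg 1: [4, 3]
Peg 2: [2]

Answer: Peg 0: [5, 1]
Peg 1: [4, 3]
Peg 2: [2]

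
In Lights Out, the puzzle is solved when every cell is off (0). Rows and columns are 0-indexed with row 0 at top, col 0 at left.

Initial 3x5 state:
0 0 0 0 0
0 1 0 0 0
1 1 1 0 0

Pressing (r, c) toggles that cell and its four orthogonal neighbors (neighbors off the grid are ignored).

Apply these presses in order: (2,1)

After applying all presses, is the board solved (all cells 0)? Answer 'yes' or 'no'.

Answer: yes

Derivation:
After press 1 at (2,1):
0 0 0 0 0
0 0 0 0 0
0 0 0 0 0

Lights still on: 0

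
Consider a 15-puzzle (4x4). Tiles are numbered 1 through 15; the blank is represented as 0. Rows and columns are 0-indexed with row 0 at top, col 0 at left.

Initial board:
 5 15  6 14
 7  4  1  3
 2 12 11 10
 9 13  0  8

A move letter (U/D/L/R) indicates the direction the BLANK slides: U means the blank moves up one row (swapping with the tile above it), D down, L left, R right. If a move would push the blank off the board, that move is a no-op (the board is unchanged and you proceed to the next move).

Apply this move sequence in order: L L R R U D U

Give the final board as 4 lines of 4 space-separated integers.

After move 1 (L):
 5 15  6 14
 7  4  1  3
 2 12 11 10
 9  0 13  8

After move 2 (L):
 5 15  6 14
 7  4  1  3
 2 12 11 10
 0  9 13  8

After move 3 (R):
 5 15  6 14
 7  4  1  3
 2 12 11 10
 9  0 13  8

After move 4 (R):
 5 15  6 14
 7  4  1  3
 2 12 11 10
 9 13  0  8

After move 5 (U):
 5 15  6 14
 7  4  1  3
 2 12  0 10
 9 13 11  8

After move 6 (D):
 5 15  6 14
 7  4  1  3
 2 12 11 10
 9 13  0  8

After move 7 (U):
 5 15  6 14
 7  4  1  3
 2 12  0 10
 9 13 11  8

Answer:  5 15  6 14
 7  4  1  3
 2 12  0 10
 9 13 11  8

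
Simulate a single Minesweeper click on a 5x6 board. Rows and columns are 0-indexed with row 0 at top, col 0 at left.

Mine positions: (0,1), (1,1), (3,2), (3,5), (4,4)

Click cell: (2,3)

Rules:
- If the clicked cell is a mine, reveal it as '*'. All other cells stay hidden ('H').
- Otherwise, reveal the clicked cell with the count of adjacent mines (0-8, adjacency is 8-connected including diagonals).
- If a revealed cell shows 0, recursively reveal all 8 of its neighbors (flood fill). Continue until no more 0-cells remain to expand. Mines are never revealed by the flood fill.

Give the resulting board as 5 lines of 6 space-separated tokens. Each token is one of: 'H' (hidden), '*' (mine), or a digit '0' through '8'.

H H H H H H
H H H H H H
H H H 1 H H
H H H H H H
H H H H H H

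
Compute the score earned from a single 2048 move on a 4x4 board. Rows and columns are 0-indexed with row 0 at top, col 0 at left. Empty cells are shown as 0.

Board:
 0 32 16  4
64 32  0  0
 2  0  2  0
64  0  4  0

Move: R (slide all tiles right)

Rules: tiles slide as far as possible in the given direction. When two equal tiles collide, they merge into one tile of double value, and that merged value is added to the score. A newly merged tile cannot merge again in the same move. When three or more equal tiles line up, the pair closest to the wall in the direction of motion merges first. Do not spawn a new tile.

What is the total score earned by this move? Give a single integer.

Slide right:
row 0: [0, 32, 16, 4] -> [0, 32, 16, 4]  score +0 (running 0)
row 1: [64, 32, 0, 0] -> [0, 0, 64, 32]  score +0 (running 0)
row 2: [2, 0, 2, 0] -> [0, 0, 0, 4]  score +4 (running 4)
row 3: [64, 0, 4, 0] -> [0, 0, 64, 4]  score +0 (running 4)
Board after move:
 0 32 16  4
 0  0 64 32
 0  0  0  4
 0  0 64  4

Answer: 4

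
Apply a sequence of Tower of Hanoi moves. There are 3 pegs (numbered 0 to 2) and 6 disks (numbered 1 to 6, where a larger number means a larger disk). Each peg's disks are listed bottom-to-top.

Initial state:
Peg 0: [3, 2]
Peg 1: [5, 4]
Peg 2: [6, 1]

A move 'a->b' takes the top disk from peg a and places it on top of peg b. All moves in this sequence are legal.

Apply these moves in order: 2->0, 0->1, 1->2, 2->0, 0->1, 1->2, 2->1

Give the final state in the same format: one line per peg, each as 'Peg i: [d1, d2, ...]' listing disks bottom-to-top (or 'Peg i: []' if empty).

Answer: Peg 0: [3, 2]
Peg 1: [5, 4, 1]
Peg 2: [6]

Derivation:
After move 1 (2->0):
Peg 0: [3, 2, 1]
Peg 1: [5, 4]
Peg 2: [6]

After move 2 (0->1):
Peg 0: [3, 2]
Peg 1: [5, 4, 1]
Peg 2: [6]

After move 3 (1->2):
Peg 0: [3, 2]
Peg 1: [5, 4]
Peg 2: [6, 1]

After move 4 (2->0):
Peg 0: [3, 2, 1]
Peg 1: [5, 4]
Peg 2: [6]

After move 5 (0->1):
Peg 0: [3, 2]
Peg 1: [5, 4, 1]
Peg 2: [6]

After move 6 (1->2):
Peg 0: [3, 2]
Peg 1: [5, 4]
Peg 2: [6, 1]

After move 7 (2->1):
Peg 0: [3, 2]
Peg 1: [5, 4, 1]
Peg 2: [6]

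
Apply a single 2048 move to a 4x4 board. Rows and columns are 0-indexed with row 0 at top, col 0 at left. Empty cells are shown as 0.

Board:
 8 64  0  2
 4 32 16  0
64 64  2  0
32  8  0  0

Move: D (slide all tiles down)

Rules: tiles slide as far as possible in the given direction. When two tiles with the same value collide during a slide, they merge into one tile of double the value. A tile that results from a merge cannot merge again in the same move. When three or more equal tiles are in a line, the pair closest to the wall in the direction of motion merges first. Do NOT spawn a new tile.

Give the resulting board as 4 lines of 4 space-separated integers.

Slide down:
col 0: [8, 4, 64, 32] -> [8, 4, 64, 32]
col 1: [64, 32, 64, 8] -> [64, 32, 64, 8]
col 2: [0, 16, 2, 0] -> [0, 0, 16, 2]
col 3: [2, 0, 0, 0] -> [0, 0, 0, 2]

Answer:  8 64  0  0
 4 32  0  0
64 64 16  0
32  8  2  2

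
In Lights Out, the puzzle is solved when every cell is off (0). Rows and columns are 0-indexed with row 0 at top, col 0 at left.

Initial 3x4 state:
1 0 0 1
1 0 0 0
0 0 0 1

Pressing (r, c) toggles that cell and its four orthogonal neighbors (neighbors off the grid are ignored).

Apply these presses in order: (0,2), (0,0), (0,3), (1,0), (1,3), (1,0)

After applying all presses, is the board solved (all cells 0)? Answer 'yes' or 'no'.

After press 1 at (0,2):
1 1 1 0
1 0 1 0
0 0 0 1

After press 2 at (0,0):
0 0 1 0
0 0 1 0
0 0 0 1

After press 3 at (0,3):
0 0 0 1
0 0 1 1
0 0 0 1

After press 4 at (1,0):
1 0 0 1
1 1 1 1
1 0 0 1

After press 5 at (1,3):
1 0 0 0
1 1 0 0
1 0 0 0

After press 6 at (1,0):
0 0 0 0
0 0 0 0
0 0 0 0

Lights still on: 0

Answer: yes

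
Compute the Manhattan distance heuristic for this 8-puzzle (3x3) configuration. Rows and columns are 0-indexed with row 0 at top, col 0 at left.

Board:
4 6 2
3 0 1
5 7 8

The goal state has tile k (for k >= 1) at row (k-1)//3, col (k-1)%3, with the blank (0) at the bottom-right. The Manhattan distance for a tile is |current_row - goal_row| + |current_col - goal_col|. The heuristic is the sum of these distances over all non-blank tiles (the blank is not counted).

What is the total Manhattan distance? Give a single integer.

Tile 4: (0,0)->(1,0) = 1
Tile 6: (0,1)->(1,2) = 2
Tile 2: (0,2)->(0,1) = 1
Tile 3: (1,0)->(0,2) = 3
Tile 1: (1,2)->(0,0) = 3
Tile 5: (2,0)->(1,1) = 2
Tile 7: (2,1)->(2,0) = 1
Tile 8: (2,2)->(2,1) = 1
Sum: 1 + 2 + 1 + 3 + 3 + 2 + 1 + 1 = 14

Answer: 14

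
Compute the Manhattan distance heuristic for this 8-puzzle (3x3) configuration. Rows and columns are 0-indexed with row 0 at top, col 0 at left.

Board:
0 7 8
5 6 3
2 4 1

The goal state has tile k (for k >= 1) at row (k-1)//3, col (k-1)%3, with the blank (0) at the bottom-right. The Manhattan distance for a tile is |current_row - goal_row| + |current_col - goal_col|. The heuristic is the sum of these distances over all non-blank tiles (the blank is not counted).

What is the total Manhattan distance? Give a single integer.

Tile 7: at (0,1), goal (2,0), distance |0-2|+|1-0| = 3
Tile 8: at (0,2), goal (2,1), distance |0-2|+|2-1| = 3
Tile 5: at (1,0), goal (1,1), distance |1-1|+|0-1| = 1
Tile 6: at (1,1), goal (1,2), distance |1-1|+|1-2| = 1
Tile 3: at (1,2), goal (0,2), distance |1-0|+|2-2| = 1
Tile 2: at (2,0), goal (0,1), distance |2-0|+|0-1| = 3
Tile 4: at (2,1), goal (1,0), distance |2-1|+|1-0| = 2
Tile 1: at (2,2), goal (0,0), distance |2-0|+|2-0| = 4
Sum: 3 + 3 + 1 + 1 + 1 + 3 + 2 + 4 = 18

Answer: 18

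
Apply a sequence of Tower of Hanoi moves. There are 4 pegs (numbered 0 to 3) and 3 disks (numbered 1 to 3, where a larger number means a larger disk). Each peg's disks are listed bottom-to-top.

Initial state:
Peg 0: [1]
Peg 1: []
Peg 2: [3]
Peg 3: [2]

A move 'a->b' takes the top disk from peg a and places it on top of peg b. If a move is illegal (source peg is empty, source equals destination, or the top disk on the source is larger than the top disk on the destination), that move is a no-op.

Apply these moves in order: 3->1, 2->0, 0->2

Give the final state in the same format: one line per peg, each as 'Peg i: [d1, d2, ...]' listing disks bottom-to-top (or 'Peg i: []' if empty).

Answer: Peg 0: []
Peg 1: [2]
Peg 2: [3, 1]
Peg 3: []

Derivation:
After move 1 (3->1):
Peg 0: [1]
Peg 1: [2]
Peg 2: [3]
Peg 3: []

After move 2 (2->0):
Peg 0: [1]
Peg 1: [2]
Peg 2: [3]
Peg 3: []

After move 3 (0->2):
Peg 0: []
Peg 1: [2]
Peg 2: [3, 1]
Peg 3: []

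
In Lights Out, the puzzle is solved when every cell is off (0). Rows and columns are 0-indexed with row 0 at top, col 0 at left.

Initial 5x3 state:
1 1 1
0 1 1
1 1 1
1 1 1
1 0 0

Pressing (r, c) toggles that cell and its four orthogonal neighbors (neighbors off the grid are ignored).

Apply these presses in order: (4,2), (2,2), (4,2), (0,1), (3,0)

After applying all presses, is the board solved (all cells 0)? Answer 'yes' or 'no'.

After press 1 at (4,2):
1 1 1
0 1 1
1 1 1
1 1 0
1 1 1

After press 2 at (2,2):
1 1 1
0 1 0
1 0 0
1 1 1
1 1 1

After press 3 at (4,2):
1 1 1
0 1 0
1 0 0
1 1 0
1 0 0

After press 4 at (0,1):
0 0 0
0 0 0
1 0 0
1 1 0
1 0 0

After press 5 at (3,0):
0 0 0
0 0 0
0 0 0
0 0 0
0 0 0

Lights still on: 0

Answer: yes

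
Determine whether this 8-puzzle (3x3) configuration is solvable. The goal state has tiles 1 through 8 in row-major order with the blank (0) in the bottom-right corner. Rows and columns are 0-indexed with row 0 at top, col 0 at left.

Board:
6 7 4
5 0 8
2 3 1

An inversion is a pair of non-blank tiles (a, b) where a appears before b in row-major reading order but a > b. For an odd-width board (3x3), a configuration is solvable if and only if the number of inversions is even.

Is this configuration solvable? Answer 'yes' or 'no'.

Inversions (pairs i<j in row-major order where tile[i] > tile[j] > 0): 21
21 is odd, so the puzzle is not solvable.

Answer: no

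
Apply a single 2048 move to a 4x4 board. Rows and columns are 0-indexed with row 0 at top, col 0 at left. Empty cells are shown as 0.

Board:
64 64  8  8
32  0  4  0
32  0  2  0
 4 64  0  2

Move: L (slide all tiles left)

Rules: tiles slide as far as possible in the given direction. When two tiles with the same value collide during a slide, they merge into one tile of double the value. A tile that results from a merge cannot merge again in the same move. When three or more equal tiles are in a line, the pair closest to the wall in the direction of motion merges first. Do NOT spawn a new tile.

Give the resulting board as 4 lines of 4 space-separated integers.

Slide left:
row 0: [64, 64, 8, 8] -> [128, 16, 0, 0]
row 1: [32, 0, 4, 0] -> [32, 4, 0, 0]
row 2: [32, 0, 2, 0] -> [32, 2, 0, 0]
row 3: [4, 64, 0, 2] -> [4, 64, 2, 0]

Answer: 128  16   0   0
 32   4   0   0
 32   2   0   0
  4  64   2   0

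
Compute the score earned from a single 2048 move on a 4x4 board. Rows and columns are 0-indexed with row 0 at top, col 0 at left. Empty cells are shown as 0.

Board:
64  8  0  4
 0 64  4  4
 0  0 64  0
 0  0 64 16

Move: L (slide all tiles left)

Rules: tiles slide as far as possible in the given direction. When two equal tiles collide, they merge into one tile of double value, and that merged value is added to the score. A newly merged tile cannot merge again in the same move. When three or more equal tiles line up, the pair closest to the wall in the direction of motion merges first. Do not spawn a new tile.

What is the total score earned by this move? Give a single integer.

Slide left:
row 0: [64, 8, 0, 4] -> [64, 8, 4, 0]  score +0 (running 0)
row 1: [0, 64, 4, 4] -> [64, 8, 0, 0]  score +8 (running 8)
row 2: [0, 0, 64, 0] -> [64, 0, 0, 0]  score +0 (running 8)
row 3: [0, 0, 64, 16] -> [64, 16, 0, 0]  score +0 (running 8)
Board after move:
64  8  4  0
64  8  0  0
64  0  0  0
64 16  0  0

Answer: 8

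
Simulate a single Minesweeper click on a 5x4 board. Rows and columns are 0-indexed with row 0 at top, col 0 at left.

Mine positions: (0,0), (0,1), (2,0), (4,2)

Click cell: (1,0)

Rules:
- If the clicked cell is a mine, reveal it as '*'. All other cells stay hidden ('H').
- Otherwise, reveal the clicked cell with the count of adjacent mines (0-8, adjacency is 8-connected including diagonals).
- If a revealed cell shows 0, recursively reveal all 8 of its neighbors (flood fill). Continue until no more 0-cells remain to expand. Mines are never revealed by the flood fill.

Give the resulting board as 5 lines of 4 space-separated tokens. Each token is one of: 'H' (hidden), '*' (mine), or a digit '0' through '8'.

H H H H
3 H H H
H H H H
H H H H
H H H H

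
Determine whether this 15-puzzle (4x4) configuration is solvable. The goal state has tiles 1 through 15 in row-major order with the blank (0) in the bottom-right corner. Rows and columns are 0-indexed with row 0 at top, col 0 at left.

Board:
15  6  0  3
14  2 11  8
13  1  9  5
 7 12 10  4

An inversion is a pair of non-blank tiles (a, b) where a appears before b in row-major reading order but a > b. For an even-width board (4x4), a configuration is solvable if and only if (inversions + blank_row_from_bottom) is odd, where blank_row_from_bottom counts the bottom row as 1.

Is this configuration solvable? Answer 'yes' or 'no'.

Answer: yes

Derivation:
Inversions: 59
Blank is in row 0 (0-indexed from top), which is row 4 counting from the bottom (bottom = 1).
59 + 4 = 63, which is odd, so the puzzle is solvable.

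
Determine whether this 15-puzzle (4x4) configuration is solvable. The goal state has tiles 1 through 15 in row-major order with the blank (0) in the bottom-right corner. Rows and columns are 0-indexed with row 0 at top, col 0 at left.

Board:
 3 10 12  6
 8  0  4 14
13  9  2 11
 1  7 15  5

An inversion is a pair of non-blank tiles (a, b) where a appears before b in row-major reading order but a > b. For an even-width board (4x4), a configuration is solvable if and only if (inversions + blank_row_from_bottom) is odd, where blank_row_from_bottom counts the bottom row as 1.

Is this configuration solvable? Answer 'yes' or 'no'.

Inversions: 53
Blank is in row 1 (0-indexed from top), which is row 3 counting from the bottom (bottom = 1).
53 + 3 = 56, which is even, so the puzzle is not solvable.

Answer: no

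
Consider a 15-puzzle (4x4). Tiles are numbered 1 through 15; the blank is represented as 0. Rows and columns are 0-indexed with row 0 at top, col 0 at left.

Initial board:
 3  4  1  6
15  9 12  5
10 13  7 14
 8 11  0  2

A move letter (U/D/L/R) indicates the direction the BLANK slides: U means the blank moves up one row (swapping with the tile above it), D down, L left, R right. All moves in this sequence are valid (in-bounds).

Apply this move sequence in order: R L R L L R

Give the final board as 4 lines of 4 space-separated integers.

After move 1 (R):
 3  4  1  6
15  9 12  5
10 13  7 14
 8 11  2  0

After move 2 (L):
 3  4  1  6
15  9 12  5
10 13  7 14
 8 11  0  2

After move 3 (R):
 3  4  1  6
15  9 12  5
10 13  7 14
 8 11  2  0

After move 4 (L):
 3  4  1  6
15  9 12  5
10 13  7 14
 8 11  0  2

After move 5 (L):
 3  4  1  6
15  9 12  5
10 13  7 14
 8  0 11  2

After move 6 (R):
 3  4  1  6
15  9 12  5
10 13  7 14
 8 11  0  2

Answer:  3  4  1  6
15  9 12  5
10 13  7 14
 8 11  0  2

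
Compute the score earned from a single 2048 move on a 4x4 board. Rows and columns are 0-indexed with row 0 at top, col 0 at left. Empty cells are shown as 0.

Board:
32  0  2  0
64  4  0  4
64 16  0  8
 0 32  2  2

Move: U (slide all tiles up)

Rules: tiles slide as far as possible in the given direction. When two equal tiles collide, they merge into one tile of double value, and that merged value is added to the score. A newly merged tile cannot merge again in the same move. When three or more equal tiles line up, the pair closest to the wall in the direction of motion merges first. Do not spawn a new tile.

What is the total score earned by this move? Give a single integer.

Answer: 132

Derivation:
Slide up:
col 0: [32, 64, 64, 0] -> [32, 128, 0, 0]  score +128 (running 128)
col 1: [0, 4, 16, 32] -> [4, 16, 32, 0]  score +0 (running 128)
col 2: [2, 0, 0, 2] -> [4, 0, 0, 0]  score +4 (running 132)
col 3: [0, 4, 8, 2] -> [4, 8, 2, 0]  score +0 (running 132)
Board after move:
 32   4   4   4
128  16   0   8
  0  32   0   2
  0   0   0   0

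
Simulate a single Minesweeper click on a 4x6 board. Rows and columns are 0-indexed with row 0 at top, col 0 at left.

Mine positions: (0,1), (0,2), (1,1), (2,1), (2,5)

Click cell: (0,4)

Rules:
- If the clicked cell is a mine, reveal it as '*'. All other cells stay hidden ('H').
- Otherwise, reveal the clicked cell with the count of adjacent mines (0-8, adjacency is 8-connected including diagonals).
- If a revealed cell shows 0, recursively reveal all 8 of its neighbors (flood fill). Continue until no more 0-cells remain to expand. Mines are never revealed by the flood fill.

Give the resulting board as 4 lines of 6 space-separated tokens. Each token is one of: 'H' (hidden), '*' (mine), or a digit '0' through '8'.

H H H 1 0 0
H H H 1 1 1
H H H H H H
H H H H H H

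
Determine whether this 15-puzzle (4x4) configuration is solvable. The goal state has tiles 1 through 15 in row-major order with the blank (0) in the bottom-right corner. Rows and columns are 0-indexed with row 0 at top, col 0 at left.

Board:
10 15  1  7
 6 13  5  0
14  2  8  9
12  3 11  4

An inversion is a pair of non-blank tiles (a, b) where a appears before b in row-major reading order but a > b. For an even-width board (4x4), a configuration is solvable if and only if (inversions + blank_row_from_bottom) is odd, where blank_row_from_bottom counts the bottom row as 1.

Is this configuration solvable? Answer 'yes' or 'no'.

Inversions: 57
Blank is in row 1 (0-indexed from top), which is row 3 counting from the bottom (bottom = 1).
57 + 3 = 60, which is even, so the puzzle is not solvable.

Answer: no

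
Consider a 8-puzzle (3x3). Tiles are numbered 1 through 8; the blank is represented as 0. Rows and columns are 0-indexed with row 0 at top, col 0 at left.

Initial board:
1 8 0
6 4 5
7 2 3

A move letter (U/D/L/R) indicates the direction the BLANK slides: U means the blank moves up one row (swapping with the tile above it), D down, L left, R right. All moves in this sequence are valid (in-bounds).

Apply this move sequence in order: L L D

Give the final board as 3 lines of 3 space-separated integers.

After move 1 (L):
1 0 8
6 4 5
7 2 3

After move 2 (L):
0 1 8
6 4 5
7 2 3

After move 3 (D):
6 1 8
0 4 5
7 2 3

Answer: 6 1 8
0 4 5
7 2 3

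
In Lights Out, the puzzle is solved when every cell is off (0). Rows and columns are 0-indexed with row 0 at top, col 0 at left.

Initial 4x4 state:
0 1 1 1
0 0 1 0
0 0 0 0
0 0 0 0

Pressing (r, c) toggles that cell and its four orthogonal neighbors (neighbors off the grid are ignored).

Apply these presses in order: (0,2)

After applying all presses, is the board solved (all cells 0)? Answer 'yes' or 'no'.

Answer: yes

Derivation:
After press 1 at (0,2):
0 0 0 0
0 0 0 0
0 0 0 0
0 0 0 0

Lights still on: 0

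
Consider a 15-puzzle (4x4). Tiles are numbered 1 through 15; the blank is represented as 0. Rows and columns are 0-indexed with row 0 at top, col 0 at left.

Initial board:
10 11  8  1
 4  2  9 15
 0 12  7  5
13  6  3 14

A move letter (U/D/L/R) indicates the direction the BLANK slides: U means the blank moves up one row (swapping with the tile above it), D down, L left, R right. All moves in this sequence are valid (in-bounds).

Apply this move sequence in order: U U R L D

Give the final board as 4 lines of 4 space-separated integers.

Answer: 10 11  8  1
 0  2  9 15
 4 12  7  5
13  6  3 14

Derivation:
After move 1 (U):
10 11  8  1
 0  2  9 15
 4 12  7  5
13  6  3 14

After move 2 (U):
 0 11  8  1
10  2  9 15
 4 12  7  5
13  6  3 14

After move 3 (R):
11  0  8  1
10  2  9 15
 4 12  7  5
13  6  3 14

After move 4 (L):
 0 11  8  1
10  2  9 15
 4 12  7  5
13  6  3 14

After move 5 (D):
10 11  8  1
 0  2  9 15
 4 12  7  5
13  6  3 14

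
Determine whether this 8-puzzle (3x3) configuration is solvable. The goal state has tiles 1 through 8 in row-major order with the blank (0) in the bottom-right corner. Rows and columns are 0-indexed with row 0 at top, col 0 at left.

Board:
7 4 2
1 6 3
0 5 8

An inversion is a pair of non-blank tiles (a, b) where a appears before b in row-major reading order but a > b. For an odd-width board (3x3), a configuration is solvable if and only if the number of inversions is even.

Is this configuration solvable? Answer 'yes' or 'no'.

Inversions (pairs i<j in row-major order where tile[i] > tile[j] > 0): 12
12 is even, so the puzzle is solvable.

Answer: yes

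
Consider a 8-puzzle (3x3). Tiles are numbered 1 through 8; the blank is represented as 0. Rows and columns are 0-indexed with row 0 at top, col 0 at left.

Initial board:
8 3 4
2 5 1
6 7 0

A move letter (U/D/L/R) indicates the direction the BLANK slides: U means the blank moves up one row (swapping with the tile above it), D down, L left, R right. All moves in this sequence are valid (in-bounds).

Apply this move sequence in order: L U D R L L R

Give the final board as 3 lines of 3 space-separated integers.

Answer: 8 3 4
2 5 1
6 0 7

Derivation:
After move 1 (L):
8 3 4
2 5 1
6 0 7

After move 2 (U):
8 3 4
2 0 1
6 5 7

After move 3 (D):
8 3 4
2 5 1
6 0 7

After move 4 (R):
8 3 4
2 5 1
6 7 0

After move 5 (L):
8 3 4
2 5 1
6 0 7

After move 6 (L):
8 3 4
2 5 1
0 6 7

After move 7 (R):
8 3 4
2 5 1
6 0 7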